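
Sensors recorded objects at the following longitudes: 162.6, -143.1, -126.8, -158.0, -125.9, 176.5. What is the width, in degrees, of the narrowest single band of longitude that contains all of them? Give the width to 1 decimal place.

71.5°

Sort the longitudes: -158.0°, -143.1°, -126.8°, -125.9°, +162.6°, +176.5°.
Eastward gaps between consecutive values (wrapping around): 14.9°, 16.3°, 0.9°, 288.5°, 13.9°, 25.5°.
Largest gap = 288.5° ⇒ minimal covering band is its complement: 360° − 288.5° = 71.5°.
Band runs from +162.6° eastward to -125.9°, crossing the antimeridian.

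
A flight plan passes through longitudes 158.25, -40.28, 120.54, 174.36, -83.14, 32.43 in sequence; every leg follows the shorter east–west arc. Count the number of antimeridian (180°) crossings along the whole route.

2

Leg 1: +158.25° → -40.28°, shortest Δλ = 161.47° (east) — crosses 180°.
Leg 2: -40.28° → +120.54°, shortest Δλ = 160.82° (east) — does not cross 180°.
Leg 3: +120.54° → +174.36°, shortest Δλ = 53.82° (east) — does not cross 180°.
Leg 4: +174.36° → -83.14°, shortest Δλ = 102.5° (east) — crosses 180°.
Leg 5: -83.14° → +32.43°, shortest Δλ = 115.57° (east) — does not cross 180°.
Total crossings: 2.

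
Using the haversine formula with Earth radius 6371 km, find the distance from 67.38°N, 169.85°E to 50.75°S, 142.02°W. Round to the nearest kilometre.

13736 km

Δλ = -142.02 − 169.85 = -311.87°; wrapped into (−180°, 180°]: 48.13°.
Δφ = -50.75 − 67.38 = -118.13°.
a = sin²(Δφ/2) + cos φ₁ · cos φ₂ · sin²(Δλ/2) = 0.776201.
c = 2·atan2(√a, √(1−a)) = 2.15604 rad → d = 6371·c ≈ 13736.12 km.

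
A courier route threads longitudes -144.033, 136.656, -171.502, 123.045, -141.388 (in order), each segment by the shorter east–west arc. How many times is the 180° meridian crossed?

Leg 1: -144.033° → +136.656°, shortest Δλ = -79.311° (west) — crosses 180°.
Leg 2: +136.656° → -171.502°, shortest Δλ = 51.842° (east) — crosses 180°.
Leg 3: -171.502° → +123.045°, shortest Δλ = -65.453° (west) — crosses 180°.
Leg 4: +123.045° → -141.388°, shortest Δλ = 95.567° (east) — crosses 180°.
Total crossings: 4.

4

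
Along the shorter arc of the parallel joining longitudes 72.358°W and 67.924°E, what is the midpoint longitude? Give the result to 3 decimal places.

Signed shortest Δλ from -72.358° to +67.924° is +140.282°.
Midpoint longitude = -72.358° + (+140.282°)/2 = -72.358° + 70.141° = -2.217°.

2.217°W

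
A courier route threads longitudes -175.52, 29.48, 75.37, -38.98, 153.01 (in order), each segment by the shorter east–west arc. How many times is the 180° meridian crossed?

2

Leg 1: -175.52° → +29.48°, shortest Δλ = -155.0° (west) — crosses 180°.
Leg 2: +29.48° → +75.37°, shortest Δλ = 45.89° (east) — does not cross 180°.
Leg 3: +75.37° → -38.98°, shortest Δλ = -114.35° (west) — does not cross 180°.
Leg 4: -38.98° → +153.01°, shortest Δλ = -168.01° (west) — crosses 180°.
Total crossings: 2.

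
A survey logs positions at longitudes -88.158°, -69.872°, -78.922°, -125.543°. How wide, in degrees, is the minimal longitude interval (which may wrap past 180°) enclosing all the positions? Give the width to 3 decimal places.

Sort the longitudes: -125.543°, -88.158°, -78.922°, -69.872°.
Eastward gaps between consecutive values (wrapping around): 37.385°, 9.236°, 9.050°, 304.329°.
Largest gap = 304.329° ⇒ minimal covering band is its complement: 360° − 304.329° = 55.671°.
Band runs from -125.543° eastward to -69.872°.

55.671°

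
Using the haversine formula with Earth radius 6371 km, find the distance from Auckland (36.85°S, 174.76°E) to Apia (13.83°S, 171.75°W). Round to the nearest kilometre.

Δλ = -171.75 − 174.76 = -346.51°; wrapped into (−180°, 180°]: 13.49°.
Δφ = -13.83 − -36.85 = 23.02°.
a = sin²(Δφ/2) + cos φ₁ · cos φ₂ · sin²(Δλ/2) = 0.050534.
c = 2·atan2(√a, √(1−a)) = 0.45347 rad → d = 6371·c ≈ 2889.07 km.

2889 km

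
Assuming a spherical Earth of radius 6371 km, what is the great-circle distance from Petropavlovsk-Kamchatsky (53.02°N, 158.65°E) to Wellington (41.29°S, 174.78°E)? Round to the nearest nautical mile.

Δλ = 174.78 − 158.65 = 16.13°.
Δφ = -41.29 − 53.02 = -94.31°.
a = sin²(Δφ/2) + cos φ₁ · cos φ₂ · sin²(Δλ/2) = 0.546473.
c = 2·atan2(√a, √(1−a)) = 1.66388 rad → d = 6371·c ≈ 10600.56 km ≈ 5723.84 nmi.

5724 nmi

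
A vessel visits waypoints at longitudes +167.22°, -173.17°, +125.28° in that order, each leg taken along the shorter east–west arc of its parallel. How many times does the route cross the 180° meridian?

Leg 1: +167.22° → -173.17°, shortest Δλ = 19.61° (east) — crosses 180°.
Leg 2: -173.17° → +125.28°, shortest Δλ = -61.55° (west) — crosses 180°.
Total crossings: 2.

2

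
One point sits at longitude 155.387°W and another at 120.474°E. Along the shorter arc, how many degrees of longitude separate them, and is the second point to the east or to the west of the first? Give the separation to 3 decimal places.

84.139° west

Raw difference: 120.474 − -155.387 = 275.861°.
Normalise into (−180°, 180°]: 275.861° − 360° = -84.139°.
Negative ⇒ the second point lies to the west; separation 84.139°.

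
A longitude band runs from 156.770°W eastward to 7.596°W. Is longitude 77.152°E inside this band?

Band width going east from -156.770° to -7.596°: ((-7.596 − -156.770) mod 360) = 149.174°.
Offset of +77.152° east of the west edge: ((77.152 − -156.770) mod 360) = 233.922°.
233.922° > 149.174° ⇒ outside.

No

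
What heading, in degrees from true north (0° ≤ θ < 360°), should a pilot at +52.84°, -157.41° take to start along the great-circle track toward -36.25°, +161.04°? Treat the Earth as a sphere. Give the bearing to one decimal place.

212.5°

Δλ = 161.04 − -157.41 = 318.45°; wrapped into (−180°, 180°]: -41.55°.
θ = atan2( sin Δλ · cos φ₂ , cos φ₁ · sin φ₂ − sin φ₁ · cos φ₂ · cos Δλ )
  = atan2(-0.53489, -0.83816) = -147.455° → normalised to [0°, 360°): 212.545°.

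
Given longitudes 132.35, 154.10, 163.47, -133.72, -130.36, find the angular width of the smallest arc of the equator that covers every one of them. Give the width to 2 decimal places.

Sort the longitudes: -133.72°, -130.36°, +132.35°, +154.10°, +163.47°.
Eastward gaps between consecutive values (wrapping around): 3.36°, 262.71°, 21.75°, 9.37°, 62.81°.
Largest gap = 262.71° ⇒ minimal covering band is its complement: 360° − 262.71° = 97.29°.
Band runs from +132.35° eastward to -130.36°, crossing the antimeridian.

97.29°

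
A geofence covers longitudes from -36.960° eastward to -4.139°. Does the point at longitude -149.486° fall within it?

Band width going east from -36.960° to -4.139°: ((-4.139 − -36.960) mod 360) = 32.821°.
Offset of -149.486° east of the west edge: ((-149.486 − -36.960) mod 360) = 247.474°.
247.474° > 32.821° ⇒ outside.

No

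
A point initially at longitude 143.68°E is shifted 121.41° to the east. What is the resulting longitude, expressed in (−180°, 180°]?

Start at +143.68°; shift +121.41° → +265.09°.
+265.09° lies outside (−180°, 180°]; subtract 360° → -94.91°.

94.91°W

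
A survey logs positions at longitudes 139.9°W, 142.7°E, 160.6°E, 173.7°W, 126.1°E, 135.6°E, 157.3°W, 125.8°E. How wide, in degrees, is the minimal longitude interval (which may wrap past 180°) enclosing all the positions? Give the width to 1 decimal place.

94.3°

Sort the longitudes: -173.7°, -157.3°, -139.9°, +125.8°, +126.1°, +135.6°, +142.7°, +160.6°.
Eastward gaps between consecutive values (wrapping around): 16.4°, 17.4°, 265.7°, 0.3°, 9.5°, 7.1°, 17.9°, 25.7°.
Largest gap = 265.7° ⇒ minimal covering band is its complement: 360° − 265.7° = 94.3°.
Band runs from +125.8° eastward to -139.9°, crossing the antimeridian.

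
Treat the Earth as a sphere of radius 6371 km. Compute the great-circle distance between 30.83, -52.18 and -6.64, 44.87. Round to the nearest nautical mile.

5970 nmi

Δλ = 44.87 − -52.18 = 97.05°.
Δφ = -6.64 − 30.83 = -37.47°.
a = sin²(Δφ/2) + cos φ₁ · cos φ₂ · sin²(Δλ/2) = 0.581972.
c = 2·atan2(√a, √(1−a)) = 1.73548 rad → d = 6371·c ≈ 11056.77 km ≈ 5970.18 nmi.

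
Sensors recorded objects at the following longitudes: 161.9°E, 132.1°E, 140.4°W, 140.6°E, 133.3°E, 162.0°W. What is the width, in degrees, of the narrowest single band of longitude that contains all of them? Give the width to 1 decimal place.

87.5°

Sort the longitudes: -162.0°, -140.4°, +132.1°, +133.3°, +140.6°, +161.9°.
Eastward gaps between consecutive values (wrapping around): 21.6°, 272.5°, 1.2°, 7.3°, 21.3°, 36.1°.
Largest gap = 272.5° ⇒ minimal covering band is its complement: 360° − 272.5° = 87.5°.
Band runs from +132.1° eastward to -140.4°, crossing the antimeridian.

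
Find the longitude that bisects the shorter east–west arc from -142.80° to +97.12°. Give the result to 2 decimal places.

Signed shortest Δλ from -142.80° to +97.12° is -120.08°.
Midpoint longitude = -142.80° + (-120.08°)/2 = -142.80° − 60.04° = -202.84°.
Normalise into (−180°, 180°]: +157.16°.
(The naïve average (-142.80 + +97.12)/2 = -22.84° is on the wrong side of the globe.)

+157.16°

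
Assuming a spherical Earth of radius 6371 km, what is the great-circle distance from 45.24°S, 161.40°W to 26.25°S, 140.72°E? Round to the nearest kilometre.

5501 km

Δλ = 140.72 − -161.40 = 302.12°; wrapped into (−180°, 180°]: -57.88°.
Δφ = -26.25 − -45.24 = 18.99°.
a = sin²(Δφ/2) + cos φ₁ · cos φ₂ · sin²(Δλ/2) = 0.175085.
c = 2·atan2(√a, √(1−a)) = 0.86344 rad → d = 6371·c ≈ 5500.95 km.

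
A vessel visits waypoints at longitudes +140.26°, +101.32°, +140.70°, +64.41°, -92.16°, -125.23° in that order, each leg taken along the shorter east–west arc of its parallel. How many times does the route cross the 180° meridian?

Leg 1: +140.26° → +101.32°, shortest Δλ = -38.94° (west) — does not cross 180°.
Leg 2: +101.32° → +140.70°, shortest Δλ = 39.38° (east) — does not cross 180°.
Leg 3: +140.70° → +64.41°, shortest Δλ = -76.29° (west) — does not cross 180°.
Leg 4: +64.41° → -92.16°, shortest Δλ = -156.57° (west) — does not cross 180°.
Leg 5: -92.16° → -125.23°, shortest Δλ = -33.07° (west) — does not cross 180°.
Total crossings: 0.

0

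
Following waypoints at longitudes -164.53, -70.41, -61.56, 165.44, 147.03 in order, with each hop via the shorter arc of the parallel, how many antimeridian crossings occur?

1

Leg 1: -164.53° → -70.41°, shortest Δλ = 94.12° (east) — does not cross 180°.
Leg 2: -70.41° → -61.56°, shortest Δλ = 8.85° (east) — does not cross 180°.
Leg 3: -61.56° → +165.44°, shortest Δλ = -133.0° (west) — crosses 180°.
Leg 4: +165.44° → +147.03°, shortest Δλ = -18.41° (west) — does not cross 180°.
Total crossings: 1.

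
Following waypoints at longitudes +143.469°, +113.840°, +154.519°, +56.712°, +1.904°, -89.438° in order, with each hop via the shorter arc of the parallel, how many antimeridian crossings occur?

0

Leg 1: +143.469° → +113.840°, shortest Δλ = -29.629° (west) — does not cross 180°.
Leg 2: +113.840° → +154.519°, shortest Δλ = 40.679° (east) — does not cross 180°.
Leg 3: +154.519° → +56.712°, shortest Δλ = -97.807° (west) — does not cross 180°.
Leg 4: +56.712° → +1.904°, shortest Δλ = -54.808° (west) — does not cross 180°.
Leg 5: +1.904° → -89.438°, shortest Δλ = -91.342° (west) — does not cross 180°.
Total crossings: 0.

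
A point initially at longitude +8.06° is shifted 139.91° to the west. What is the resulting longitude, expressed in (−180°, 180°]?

-131.85°

Start at +8.06°; shift −139.91° → -131.85°.
-131.85° already lies in (−180°, 180°].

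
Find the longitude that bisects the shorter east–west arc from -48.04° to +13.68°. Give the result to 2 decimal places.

-17.18°

Signed shortest Δλ from -48.04° to +13.68° is +61.72°.
Midpoint longitude = -48.04° + (+61.72°)/2 = -48.04° + 30.86° = -17.18°.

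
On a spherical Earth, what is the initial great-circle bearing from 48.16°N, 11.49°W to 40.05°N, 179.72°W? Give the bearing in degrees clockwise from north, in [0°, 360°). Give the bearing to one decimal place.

351.0°

Δλ = -179.72 − -11.49 = -168.23°.
θ = atan2( sin Δλ · cos φ₂ , cos φ₁ · sin φ₂ − sin φ₁ · cos φ₂ · cos Δλ )
  = atan2(-0.15615, 0.98752) = -8.985° → normalised to [0°, 360°): 351.015°.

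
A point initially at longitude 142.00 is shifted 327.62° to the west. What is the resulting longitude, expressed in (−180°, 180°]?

Start at +142.00°; shift −327.62° → -185.62°.
-185.62° lies outside (−180°, 180°]; add 360° → +174.38°.

+174.38°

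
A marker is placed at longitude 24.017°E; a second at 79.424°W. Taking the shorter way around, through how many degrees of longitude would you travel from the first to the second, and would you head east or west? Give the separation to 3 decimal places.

103.441° west

Raw difference: -79.424 − 24.017 = -103.441°.
Normalise into (−180°, 180°]: -103.441° stays -103.441°.
Negative ⇒ the second point lies to the west; separation 103.441°.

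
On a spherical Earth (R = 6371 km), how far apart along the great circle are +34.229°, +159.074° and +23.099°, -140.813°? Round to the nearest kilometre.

Δλ = -140.813 − 159.074 = -299.887°; wrapped into (−180°, 180°]: 60.113°.
Δφ = 23.099 − 34.229 = -11.130°.
a = sin²(Δφ/2) + cos φ₁ · cos φ₂ · sin²(Δλ/2) = 0.200182.
c = 2·atan2(√a, √(1−a)) = 0.92775 rad → d = 6371·c ≈ 5910.69 km.

5911 km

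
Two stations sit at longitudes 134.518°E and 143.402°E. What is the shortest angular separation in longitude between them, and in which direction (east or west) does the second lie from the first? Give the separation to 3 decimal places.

8.884° east

Raw difference: 143.402 − 134.518 = 8.884°.
Normalise into (−180°, 180°]: 8.884° stays 8.884°.
Positive ⇒ the second point lies to the east; separation 8.884°.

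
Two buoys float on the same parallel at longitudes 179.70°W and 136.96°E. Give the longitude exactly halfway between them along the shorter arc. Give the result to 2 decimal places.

Signed shortest Δλ from -179.70° to +136.96° is -43.34°.
Midpoint longitude = -179.70° + (-43.34°)/2 = -179.70° − 21.67° = -201.37°.
Normalise into (−180°, 180°]: +158.63°.
(The naïve average (-179.70 + +136.96)/2 = -21.37° is on the wrong side of the globe.)

158.63°E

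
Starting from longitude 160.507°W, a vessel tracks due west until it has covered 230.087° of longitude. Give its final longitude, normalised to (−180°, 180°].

Start at -160.507°; shift −230.087° → -390.594°.
-390.594° lies outside (−180°, 180°]; add 360° → -30.594°.

30.594°W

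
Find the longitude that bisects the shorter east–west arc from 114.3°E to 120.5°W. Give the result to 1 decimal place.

Signed shortest Δλ from +114.3° to -120.5° is +125.2°.
Midpoint longitude = +114.3° + (+125.2°)/2 = +114.3° + 62.6° = +176.9°.
(The naïve average (+114.3 + -120.5)/2 = -3.1° is on the wrong side of the globe.)

176.9°E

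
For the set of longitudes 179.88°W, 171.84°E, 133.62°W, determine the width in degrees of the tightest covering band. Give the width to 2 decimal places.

54.54°

Sort the longitudes: -179.88°, -133.62°, +171.84°.
Eastward gaps between consecutive values (wrapping around): 46.26°, 305.46°, 8.28°.
Largest gap = 305.46° ⇒ minimal covering band is its complement: 360° − 305.46° = 54.54°.
Band runs from +171.84° eastward to -133.62°, crossing the antimeridian.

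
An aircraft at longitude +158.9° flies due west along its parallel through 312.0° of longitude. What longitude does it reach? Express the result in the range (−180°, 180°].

-153.1°

Start at +158.9°; shift −312.0° → -153.1°.
-153.1° already lies in (−180°, 180°].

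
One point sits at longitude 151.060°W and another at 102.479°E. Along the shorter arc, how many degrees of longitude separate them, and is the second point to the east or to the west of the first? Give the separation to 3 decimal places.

Raw difference: 102.479 − -151.060 = 253.539°.
Normalise into (−180°, 180°]: 253.539° − 360° = -106.461°.
Negative ⇒ the second point lies to the west; separation 106.461°.

106.461° west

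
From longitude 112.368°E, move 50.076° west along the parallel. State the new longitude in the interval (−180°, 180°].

62.292°E

Start at +112.368°; shift −50.076° → +62.292°.
+62.292° already lies in (−180°, 180°].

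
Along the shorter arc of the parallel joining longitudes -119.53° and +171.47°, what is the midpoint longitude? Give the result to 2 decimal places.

Signed shortest Δλ from -119.53° to +171.47° is -69.00°.
Midpoint longitude = -119.53° + (-69.00°)/2 = -119.53° − 34.50° = -154.03°.
(The naïve average (-119.53 + +171.47)/2 = 25.97° is on the wrong side of the globe.)

-154.03°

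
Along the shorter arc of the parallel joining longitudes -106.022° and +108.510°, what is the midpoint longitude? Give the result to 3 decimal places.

Signed shortest Δλ from -106.022° to +108.510° is -145.468°.
Midpoint longitude = -106.022° + (-145.468°)/2 = -106.022° − 72.734° = -178.756°.
(The naïve average (-106.022 + +108.510)/2 = 1.244° is on the wrong side of the globe.)

-178.756°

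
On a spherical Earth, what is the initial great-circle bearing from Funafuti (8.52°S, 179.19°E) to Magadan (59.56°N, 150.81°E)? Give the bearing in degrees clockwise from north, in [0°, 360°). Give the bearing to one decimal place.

Δλ = 150.81 − 179.19 = -28.38°.
θ = atan2( sin Δλ · cos φ₂ , cos φ₁ · sin φ₂ − sin φ₁ · cos φ₂ · cos Δλ )
  = atan2(-0.24081, 0.91868) = -14.688° → normalised to [0°, 360°): 345.312°.

345.3°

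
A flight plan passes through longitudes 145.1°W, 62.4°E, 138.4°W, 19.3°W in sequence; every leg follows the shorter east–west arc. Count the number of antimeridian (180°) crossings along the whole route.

Leg 1: -145.1° → +62.4°, shortest Δλ = -152.5° (west) — crosses 180°.
Leg 2: +62.4° → -138.4°, shortest Δλ = 159.2° (east) — crosses 180°.
Leg 3: -138.4° → -19.3°, shortest Δλ = 119.1° (east) — does not cross 180°.
Total crossings: 2.

2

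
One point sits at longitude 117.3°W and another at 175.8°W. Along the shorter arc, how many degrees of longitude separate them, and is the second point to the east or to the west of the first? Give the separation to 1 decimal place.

Raw difference: -175.8 − -117.3 = -58.5°.
Normalise into (−180°, 180°]: -58.5° stays -58.5°.
Negative ⇒ the second point lies to the west; separation 58.5°.

58.5° west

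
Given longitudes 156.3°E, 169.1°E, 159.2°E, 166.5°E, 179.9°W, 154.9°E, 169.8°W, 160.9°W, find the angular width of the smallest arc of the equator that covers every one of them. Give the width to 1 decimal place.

44.2°

Sort the longitudes: -179.9°, -169.8°, -160.9°, +154.9°, +156.3°, +159.2°, +166.5°, +169.1°.
Eastward gaps between consecutive values (wrapping around): 10.1°, 8.9°, 315.8°, 1.4°, 2.9°, 7.3°, 2.6°, 11.0°.
Largest gap = 315.8° ⇒ minimal covering band is its complement: 360° − 315.8° = 44.2°.
Band runs from +154.9° eastward to -160.9°, crossing the antimeridian.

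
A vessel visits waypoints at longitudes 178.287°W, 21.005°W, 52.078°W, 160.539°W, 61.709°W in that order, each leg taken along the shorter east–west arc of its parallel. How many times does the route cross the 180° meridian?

0

Leg 1: -178.287° → -21.005°, shortest Δλ = 157.282° (east) — does not cross 180°.
Leg 2: -21.005° → -52.078°, shortest Δλ = -31.073° (west) — does not cross 180°.
Leg 3: -52.078° → -160.539°, shortest Δλ = -108.461° (west) — does not cross 180°.
Leg 4: -160.539° → -61.709°, shortest Δλ = 98.83° (east) — does not cross 180°.
Total crossings: 0.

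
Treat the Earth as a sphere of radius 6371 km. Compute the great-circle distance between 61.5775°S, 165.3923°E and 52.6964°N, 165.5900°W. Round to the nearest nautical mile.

6999 nmi

Δλ = -165.5900 − 165.3923 = -330.9823°; wrapped into (−180°, 180°]: 29.0177°.
Δφ = 52.6964 − -61.5775 = 114.2739°.
a = sin²(Δφ/2) + cos φ₁ · cos φ₂ · sin²(Δλ/2) = 0.723655.
c = 2·atan2(√a, √(1−a)) = 2.03455 rad → d = 6371·c ≈ 12962.12 km ≈ 6998.99 nmi.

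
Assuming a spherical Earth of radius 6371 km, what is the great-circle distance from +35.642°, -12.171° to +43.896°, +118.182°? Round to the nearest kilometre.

9849 km

Δλ = 118.182 − -12.171 = 130.353°.
Δφ = 43.896 − 35.642 = 8.254°.
a = sin²(Δφ/2) + cos φ₁ · cos φ₂ · sin²(Δλ/2) = 0.487576.
c = 2·atan2(√a, √(1−a)) = 1.54595 rad → d = 6371·c ≈ 9849.22 km.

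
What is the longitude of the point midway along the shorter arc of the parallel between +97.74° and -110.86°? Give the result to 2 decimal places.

Signed shortest Δλ from +97.74° to -110.86° is +151.40°.
Midpoint longitude = +97.74° + (+151.40°)/2 = +97.74° + 75.70° = +173.44°.
(The naïve average (+97.74 + -110.86)/2 = -6.56° is on the wrong side of the globe.)

+173.44°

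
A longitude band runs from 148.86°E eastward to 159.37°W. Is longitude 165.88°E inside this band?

Yes

Band width going east from +148.86° to -159.37°: ((-159.37 − 148.86) mod 360) = 51.77°.
Offset of +165.88° east of the west edge: ((165.88 − 148.86) mod 360) = 17.02°.
17.02° ≤ 51.77° ⇒ inside.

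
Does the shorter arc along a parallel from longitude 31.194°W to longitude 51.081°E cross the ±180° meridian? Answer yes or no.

Signed shortest Δλ = ((51.081 − -31.194 + 180) mod 360) − 180 = 82.275°.
Going east by 82.275° from -31.194° reaches +51.081° without touching 180°.

No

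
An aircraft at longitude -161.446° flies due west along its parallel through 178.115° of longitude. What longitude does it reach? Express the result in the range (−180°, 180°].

Start at -161.446°; shift −178.115° → -339.561°.
-339.561° lies outside (−180°, 180°]; add 360° → +20.439°.

+20.439°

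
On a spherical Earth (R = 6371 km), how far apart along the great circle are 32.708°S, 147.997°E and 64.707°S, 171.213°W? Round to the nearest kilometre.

Δλ = -171.213 − 147.997 = -319.210°; wrapped into (−180°, 180°]: 40.790°.
Δφ = -64.707 − -32.708 = -31.999°.
a = sin²(Δφ/2) + cos φ₁ · cos φ₂ · sin²(Δλ/2) = 0.119631.
c = 2·atan2(√a, √(1−a)) = 0.70635 rad → d = 6371·c ≈ 4500.14 km.

4500 km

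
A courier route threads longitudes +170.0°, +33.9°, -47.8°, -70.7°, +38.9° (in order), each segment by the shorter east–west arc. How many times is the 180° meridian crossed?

Leg 1: +170.0° → +33.9°, shortest Δλ = -136.1° (west) — does not cross 180°.
Leg 2: +33.9° → -47.8°, shortest Δλ = -81.7° (west) — does not cross 180°.
Leg 3: -47.8° → -70.7°, shortest Δλ = -22.9° (west) — does not cross 180°.
Leg 4: -70.7° → +38.9°, shortest Δλ = 109.6° (east) — does not cross 180°.
Total crossings: 0.

0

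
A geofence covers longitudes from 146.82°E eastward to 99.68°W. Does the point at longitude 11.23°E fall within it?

No

Band width going east from +146.82° to -99.68°: ((-99.68 − 146.82) mod 360) = 113.50°.
Offset of +11.23° east of the west edge: ((11.23 − 146.82) mod 360) = 224.41°.
224.41° > 113.50° ⇒ outside.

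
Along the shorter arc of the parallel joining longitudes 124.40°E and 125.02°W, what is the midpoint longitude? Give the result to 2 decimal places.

Signed shortest Δλ from +124.40° to -125.02° is +110.58°.
Midpoint longitude = +124.40° + (+110.58°)/2 = +124.40° + 55.29° = +179.69°.
(The naïve average (+124.40 + -125.02)/2 = -0.31° is on the wrong side of the globe.)

179.69°E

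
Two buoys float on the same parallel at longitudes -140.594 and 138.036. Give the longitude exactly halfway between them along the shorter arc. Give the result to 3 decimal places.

+178.721°

Signed shortest Δλ from -140.594° to +138.036° is -81.370°.
Midpoint longitude = -140.594° + (-81.370°)/2 = -140.594° − 40.685° = -181.279°.
Normalise into (−180°, 180°]: +178.721°.
(The naïve average (-140.594 + +138.036)/2 = -1.279° is on the wrong side of the globe.)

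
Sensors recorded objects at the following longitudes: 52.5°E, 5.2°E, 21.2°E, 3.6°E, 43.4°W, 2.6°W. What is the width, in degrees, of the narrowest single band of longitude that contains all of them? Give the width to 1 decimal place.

95.9°

Sort the longitudes: -43.4°, -2.6°, +3.6°, +5.2°, +21.2°, +52.5°.
Eastward gaps between consecutive values (wrapping around): 40.8°, 6.2°, 1.6°, 16.0°, 31.3°, 264.1°.
Largest gap = 264.1° ⇒ minimal covering band is its complement: 360° − 264.1° = 95.9°.
Band runs from -43.4° eastward to +52.5°.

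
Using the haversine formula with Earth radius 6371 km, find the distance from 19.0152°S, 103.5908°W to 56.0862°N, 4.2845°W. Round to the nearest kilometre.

12324 km

Δλ = -4.2845 − -103.5908 = 99.3063°.
Δφ = 56.0862 − -19.0152 = 75.1014°.
a = sin²(Δφ/2) + cos φ₁ · cos φ₂ · sin²(Δλ/2) = 0.677847.
c = 2·atan2(√a, √(1−a)) = 1.93445 rad → d = 6371·c ≈ 12324.39 km.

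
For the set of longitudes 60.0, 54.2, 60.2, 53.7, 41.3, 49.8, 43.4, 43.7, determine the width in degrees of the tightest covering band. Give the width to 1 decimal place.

Sort the longitudes: +41.3°, +43.4°, +43.7°, +49.8°, +53.7°, +54.2°, +60.0°, +60.2°.
Eastward gaps between consecutive values (wrapping around): 2.1°, 0.3°, 6.1°, 3.9°, 0.5°, 5.8°, 0.2°, 341.1°.
Largest gap = 341.1° ⇒ minimal covering band is its complement: 360° − 341.1° = 18.9°.
Band runs from +41.3° eastward to +60.2°.

18.9°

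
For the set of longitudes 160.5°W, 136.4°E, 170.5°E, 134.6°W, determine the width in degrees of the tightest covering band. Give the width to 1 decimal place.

Sort the longitudes: -160.5°, -134.6°, +136.4°, +170.5°.
Eastward gaps between consecutive values (wrapping around): 25.9°, 271.0°, 34.1°, 29.0°.
Largest gap = 271.0° ⇒ minimal covering band is its complement: 360° − 271.0° = 89.0°.
Band runs from +136.4° eastward to -134.6°, crossing the antimeridian.

89.0°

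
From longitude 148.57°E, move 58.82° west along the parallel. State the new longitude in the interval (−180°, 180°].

Start at +148.57°; shift −58.82° → +89.75°.
+89.75° already lies in (−180°, 180°].

89.75°E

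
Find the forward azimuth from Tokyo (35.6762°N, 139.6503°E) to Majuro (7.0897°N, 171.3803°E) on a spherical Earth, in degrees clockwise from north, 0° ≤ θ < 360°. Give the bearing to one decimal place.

Δλ = 171.3803 − 139.6503 = 31.7300°.
θ = atan2( sin Δλ · cos φ₂ , cos φ₁ · sin φ₂ − sin φ₁ · cos φ₂ · cos Δλ )
  = atan2(0.52190, -0.39198) = 126.909° → normalised to [0°, 360°): 126.909°.

126.9°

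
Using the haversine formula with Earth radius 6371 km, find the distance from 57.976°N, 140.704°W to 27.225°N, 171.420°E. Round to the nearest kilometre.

5030 km

Δλ = 171.420 − -140.704 = 312.124°; wrapped into (−180°, 180°]: -47.876°.
Δφ = 27.225 − 57.976 = -30.751°.
a = sin²(Δφ/2) + cos φ₁ · cos φ₂ · sin²(Δλ/2) = 0.147930.
c = 2·atan2(√a, √(1−a)) = 0.78958 rad → d = 6371·c ≈ 5030.44 km.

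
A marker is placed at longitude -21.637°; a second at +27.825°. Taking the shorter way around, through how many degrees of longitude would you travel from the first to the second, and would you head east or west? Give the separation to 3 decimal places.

Raw difference: 27.825 − -21.637 = 49.462°.
Normalise into (−180°, 180°]: 49.462° stays 49.462°.
Positive ⇒ the second point lies to the east; separation 49.462°.

49.462° east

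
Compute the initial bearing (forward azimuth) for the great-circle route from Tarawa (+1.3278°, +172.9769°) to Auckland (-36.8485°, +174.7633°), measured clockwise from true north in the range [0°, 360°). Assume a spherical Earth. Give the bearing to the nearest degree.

178°

Δλ = 174.7633 − 172.9769 = 1.7864°.
θ = atan2( sin Δλ · cos φ₂ , cos φ₁ · sin φ₂ − sin φ₁ · cos φ₂ · cos Δλ )
  = atan2(0.02495, -0.61807) = 177.689° → normalised to [0°, 360°): 177.689°.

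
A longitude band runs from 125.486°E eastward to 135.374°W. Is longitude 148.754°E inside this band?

Band width going east from +125.486° to -135.374°: ((-135.374 − 125.486) mod 360) = 99.140°.
Offset of +148.754° east of the west edge: ((148.754 − 125.486) mod 360) = 23.268°.
23.268° ≤ 99.140° ⇒ inside.

Yes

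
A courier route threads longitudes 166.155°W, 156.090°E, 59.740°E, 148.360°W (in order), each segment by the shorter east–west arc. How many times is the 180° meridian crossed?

2

Leg 1: -166.155° → +156.090°, shortest Δλ = -37.755° (west) — crosses 180°.
Leg 2: +156.090° → +59.740°, shortest Δλ = -96.35° (west) — does not cross 180°.
Leg 3: +59.740° → -148.360°, shortest Δλ = 151.9° (east) — crosses 180°.
Total crossings: 2.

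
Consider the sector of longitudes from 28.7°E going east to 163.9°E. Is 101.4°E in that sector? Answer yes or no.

Band width going east from +28.7° to +163.9°: ((163.9 − 28.7) mod 360) = 135.2°.
Offset of +101.4° east of the west edge: ((101.4 − 28.7) mod 360) = 72.7°.
72.7° ≤ 135.2° ⇒ inside.

Yes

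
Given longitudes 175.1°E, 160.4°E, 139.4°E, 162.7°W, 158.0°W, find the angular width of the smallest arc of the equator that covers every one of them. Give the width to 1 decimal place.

Sort the longitudes: -162.7°, -158.0°, +139.4°, +160.4°, +175.1°.
Eastward gaps between consecutive values (wrapping around): 4.7°, 297.4°, 21.0°, 14.7°, 22.2°.
Largest gap = 297.4° ⇒ minimal covering band is its complement: 360° − 297.4° = 62.6°.
Band runs from +139.4° eastward to -158.0°, crossing the antimeridian.

62.6°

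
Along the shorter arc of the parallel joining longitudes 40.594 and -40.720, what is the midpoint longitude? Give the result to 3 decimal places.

-0.063°

Signed shortest Δλ from +40.594° to -40.720° is -81.314°.
Midpoint longitude = +40.594° + (-81.314°)/2 = +40.594° − 40.657° = -0.063°.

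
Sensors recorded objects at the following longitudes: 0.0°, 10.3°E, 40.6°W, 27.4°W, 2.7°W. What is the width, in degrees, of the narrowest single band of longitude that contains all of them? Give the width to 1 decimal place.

Sort the longitudes: -40.6°, -27.4°, -2.7°, -0.0°, +10.3°.
Eastward gaps between consecutive values (wrapping around): 13.2°, 24.7°, 2.7°, 10.3°, 309.1°.
Largest gap = 309.1° ⇒ minimal covering band is its complement: 360° − 309.1° = 50.9°.
Band runs from -40.6° eastward to +10.3°.

50.9°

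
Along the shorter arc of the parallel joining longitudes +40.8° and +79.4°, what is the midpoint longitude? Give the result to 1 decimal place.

+60.1°

Signed shortest Δλ from +40.8° to +79.4° is +38.6°.
Midpoint longitude = +40.8° + (+38.6°)/2 = +40.8° + 19.3° = +60.1°.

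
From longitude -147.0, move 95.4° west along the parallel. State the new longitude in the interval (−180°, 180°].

Start at -147.0°; shift −95.4° → -242.4°.
-242.4° lies outside (−180°, 180°]; add 360° → +117.6°.

+117.6°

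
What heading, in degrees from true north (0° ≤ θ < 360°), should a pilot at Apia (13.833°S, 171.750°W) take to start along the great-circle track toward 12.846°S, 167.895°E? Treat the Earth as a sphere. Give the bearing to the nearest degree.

270°

Δλ = 167.895 − -171.750 = 339.645°; wrapped into (−180°, 180°]: -20.355°.
θ = atan2( sin Δλ · cos φ₂ , cos φ₁ · sin φ₂ − sin φ₁ · cos φ₂ · cos Δλ )
  = atan2(-0.33913, 0.00267) = -89.549° → normalised to [0°, 360°): 270.451°.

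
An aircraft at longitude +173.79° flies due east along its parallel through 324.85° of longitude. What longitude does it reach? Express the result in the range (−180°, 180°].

Start at +173.79°; shift +324.85° → +498.64°.
+498.64° lies outside (−180°, 180°]; subtract 360° → +138.64°.

+138.64°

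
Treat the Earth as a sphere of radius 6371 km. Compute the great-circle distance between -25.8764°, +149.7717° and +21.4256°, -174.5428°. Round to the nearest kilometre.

6517 km

Δλ = -174.5428 − 149.7717 = -324.3145°; wrapped into (−180°, 180°]: 35.6855°.
Δφ = 21.4256 − -25.8764 = 47.3020°.
a = sin²(Δφ/2) + cos φ₁ · cos φ₂ · sin²(Δλ/2) = 0.239567.
c = 2·atan2(√a, √(1−a)) = 1.02293 rad → d = 6371·c ≈ 6517.09 km.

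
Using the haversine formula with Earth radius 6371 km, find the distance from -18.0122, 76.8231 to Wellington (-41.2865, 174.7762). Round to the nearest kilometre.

Δλ = 174.7762 − 76.8231 = 97.9531°.
Δφ = -41.2865 − -18.0122 = -23.2743°.
a = sin²(Δφ/2) + cos φ₁ · cos φ₂ · sin²(Δλ/2) = 0.447421.
c = 2·atan2(√a, √(1−a)) = 1.46544 rad → d = 6371·c ≈ 9336.34 km.

9336 km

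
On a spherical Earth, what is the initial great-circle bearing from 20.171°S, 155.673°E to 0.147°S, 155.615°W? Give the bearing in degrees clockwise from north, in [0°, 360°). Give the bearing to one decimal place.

Δλ = -155.615 − 155.673 = -311.288°; wrapped into (−180°, 180°]: 48.712°.
θ = atan2( sin Δλ · cos φ₂ , cos φ₁ · sin φ₂ − sin φ₁ · cos φ₂ · cos Δλ )
  = atan2(0.75140, 0.22512) = 73.322° → normalised to [0°, 360°): 73.322°.

73.3°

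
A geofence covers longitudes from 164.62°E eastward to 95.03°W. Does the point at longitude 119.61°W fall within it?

Band width going east from +164.62° to -95.03°: ((-95.03 − 164.62) mod 360) = 100.35°.
Offset of -119.61° east of the west edge: ((-119.61 − 164.62) mod 360) = 75.77°.
75.77° ≤ 100.35° ⇒ inside.

Yes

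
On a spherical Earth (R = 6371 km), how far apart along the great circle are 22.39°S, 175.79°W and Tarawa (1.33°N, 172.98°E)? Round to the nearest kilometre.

2905 km

Δλ = 172.98 − -175.79 = 348.77°; wrapped into (−180°, 180°]: -11.23°.
Δφ = 1.33 − -22.39 = 23.72°.
a = sin²(Δφ/2) + cos φ₁ · cos φ₂ · sin²(Δλ/2) = 0.051088.
c = 2·atan2(√a, √(1−a)) = 0.45599 rad → d = 6371·c ≈ 2905.14 km.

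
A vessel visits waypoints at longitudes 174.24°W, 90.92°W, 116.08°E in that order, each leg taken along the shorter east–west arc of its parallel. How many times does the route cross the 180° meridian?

1

Leg 1: -174.24° → -90.92°, shortest Δλ = 83.32° (east) — does not cross 180°.
Leg 2: -90.92° → +116.08°, shortest Δλ = -153.0° (west) — crosses 180°.
Total crossings: 1.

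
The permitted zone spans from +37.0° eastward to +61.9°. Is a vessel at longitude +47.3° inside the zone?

Yes

Band width going east from +37.0° to +61.9°: ((61.9 − 37.0) mod 360) = 24.9°.
Offset of +47.3° east of the west edge: ((47.3 − 37.0) mod 360) = 10.3°.
10.3° ≤ 24.9° ⇒ inside.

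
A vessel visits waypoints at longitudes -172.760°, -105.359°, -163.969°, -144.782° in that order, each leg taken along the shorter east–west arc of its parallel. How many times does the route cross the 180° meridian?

0

Leg 1: -172.760° → -105.359°, shortest Δλ = 67.401° (east) — does not cross 180°.
Leg 2: -105.359° → -163.969°, shortest Δλ = -58.61° (west) — does not cross 180°.
Leg 3: -163.969° → -144.782°, shortest Δλ = 19.187° (east) — does not cross 180°.
Total crossings: 0.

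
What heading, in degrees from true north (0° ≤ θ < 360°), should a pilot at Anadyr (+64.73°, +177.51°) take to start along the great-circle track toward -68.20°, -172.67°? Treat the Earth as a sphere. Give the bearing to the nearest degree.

175°

Δλ = -172.67 − 177.51 = -350.18°; wrapped into (−180°, 180°]: 9.82°.
θ = atan2( sin Δλ · cos φ₂ , cos φ₁ · sin φ₂ − sin φ₁ · cos φ₂ · cos Δλ )
  = atan2(0.06334, -0.72727) = 175.023° → normalised to [0°, 360°): 175.023°.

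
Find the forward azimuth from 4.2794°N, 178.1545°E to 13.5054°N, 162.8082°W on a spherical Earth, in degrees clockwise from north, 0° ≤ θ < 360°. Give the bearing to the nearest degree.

Δλ = -162.8082 − 178.1545 = -340.9627°; wrapped into (−180°, 180°]: 19.0373°.
θ = atan2( sin Δλ · cos φ₂ , cos φ₁ · sin φ₂ − sin φ₁ · cos φ₂ · cos Δλ )
  = atan2(0.31716, 0.16430) = 62.615° → normalised to [0°, 360°): 62.615°.

63°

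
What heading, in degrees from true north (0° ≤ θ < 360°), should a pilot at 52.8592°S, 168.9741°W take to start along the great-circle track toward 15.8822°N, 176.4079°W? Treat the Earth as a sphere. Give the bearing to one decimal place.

352.3°

Δλ = -176.4079 − -168.9741 = -7.4338°.
θ = atan2( sin Δλ · cos φ₂ , cos φ₁ · sin φ₂ − sin φ₁ · cos φ₂ · cos Δλ )
  = atan2(-0.12444, 0.92551) = -7.658° → normalised to [0°, 360°): 352.342°.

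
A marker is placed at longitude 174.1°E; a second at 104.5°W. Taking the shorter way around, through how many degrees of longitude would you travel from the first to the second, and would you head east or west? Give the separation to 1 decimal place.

81.4° east

Raw difference: -104.5 − 174.1 = -278.6°.
Normalise into (−180°, 180°]: -278.6° + 360° = 81.4°.
Positive ⇒ the second point lies to the east; separation 81.4°.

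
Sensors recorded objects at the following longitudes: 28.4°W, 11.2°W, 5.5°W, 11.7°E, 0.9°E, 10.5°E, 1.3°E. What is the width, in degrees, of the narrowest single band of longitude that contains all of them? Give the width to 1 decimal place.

40.1°

Sort the longitudes: -28.4°, -11.2°, -5.5°, +0.9°, +1.3°, +10.5°, +11.7°.
Eastward gaps between consecutive values (wrapping around): 17.2°, 5.7°, 6.4°, 0.4°, 9.2°, 1.2°, 319.9°.
Largest gap = 319.9° ⇒ minimal covering band is its complement: 360° − 319.9° = 40.1°.
Band runs from -28.4° eastward to +11.7°.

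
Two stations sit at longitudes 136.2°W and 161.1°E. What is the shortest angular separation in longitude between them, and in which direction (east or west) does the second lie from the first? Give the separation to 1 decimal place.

62.7° west

Raw difference: 161.1 − -136.2 = 297.3°.
Normalise into (−180°, 180°]: 297.3° − 360° = -62.7°.
Negative ⇒ the second point lies to the west; separation 62.7°.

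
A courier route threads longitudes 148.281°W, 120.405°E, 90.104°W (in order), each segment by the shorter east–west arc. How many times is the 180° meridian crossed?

2

Leg 1: -148.281° → +120.405°, shortest Δλ = -91.314° (west) — crosses 180°.
Leg 2: +120.405° → -90.104°, shortest Δλ = 149.491° (east) — crosses 180°.
Total crossings: 2.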